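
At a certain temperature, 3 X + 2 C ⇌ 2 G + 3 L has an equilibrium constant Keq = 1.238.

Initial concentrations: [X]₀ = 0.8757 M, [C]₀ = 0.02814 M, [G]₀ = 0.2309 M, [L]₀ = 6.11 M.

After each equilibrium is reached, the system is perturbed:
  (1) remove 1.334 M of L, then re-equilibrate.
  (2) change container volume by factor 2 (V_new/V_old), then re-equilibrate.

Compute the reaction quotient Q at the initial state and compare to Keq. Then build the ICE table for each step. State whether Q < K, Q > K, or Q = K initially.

Q₀ = 2.2870e+04; Q > K (proceeds reverse)

Q₀ = 2.2870e+04 vs Keq = 1.238 ⇒ Q>K, reverse
Step 1:
                    X           C           G           L
  init         0.8757     0.02814      0.2309        6.11
  Δ            0.3101      0.2067     -0.2067     -0.3101
  eq            1.186      0.2349     0.02416         5.8
  solve Keq expr → x = -0.1034; check Q = 1.238
Then remove 1.334 M of L.
Step 2:
                    X           C           G           L
  init          1.186      0.2349     0.02416       4.466
  Δ           -0.0141   -0.009397    0.009397      0.0141
  eq            1.172      0.2255     0.03356        4.48
  solve Keq expr → x = 0.004699; check Q = 1.238
Then change container volume by factor 2 (V_new/V_old).
Step 3:
                    X           C           G           L
  init         0.5859      0.1127     0.01678        2.24
  Δ                 0           0           0           0
  eq           0.5859      0.1127     0.01678        2.24
  solve Keq expr → x = 0; check Q = 1.238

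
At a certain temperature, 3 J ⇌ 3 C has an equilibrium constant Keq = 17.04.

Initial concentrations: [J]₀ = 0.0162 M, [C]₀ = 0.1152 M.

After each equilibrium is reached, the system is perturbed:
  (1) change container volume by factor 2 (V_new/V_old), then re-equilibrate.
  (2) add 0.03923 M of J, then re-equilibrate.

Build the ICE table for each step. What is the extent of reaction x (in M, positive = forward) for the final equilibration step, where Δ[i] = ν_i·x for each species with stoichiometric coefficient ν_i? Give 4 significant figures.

x = 0.009417 M

Q₀ = 359.6 vs Keq = 17.04 ⇒ Q>K, reverse
Step 1:
                    J           C
  Initial      0.0162      0.1152
  Change      0.02057    -0.02057
  Equil       0.03677     0.09463
  solve Keq expr → x = -0.006858; check Q = 17.04
Then change container volume by factor 2 (V_new/V_old).
Step 2:
                    J           C
  Initial     0.01839     0.04731
  Change            0           0
  Equil       0.01839     0.04731
  solve Keq expr → x = 0; check Q = 17.04
Then add 0.03923 M of J.
Step 3:
                    J           C
  Initial     0.05762     0.04731
  Change     -0.02825     0.02825
  Equil       0.02937     0.07556
  solve Keq expr → x = 0.009417; check Q = 17.04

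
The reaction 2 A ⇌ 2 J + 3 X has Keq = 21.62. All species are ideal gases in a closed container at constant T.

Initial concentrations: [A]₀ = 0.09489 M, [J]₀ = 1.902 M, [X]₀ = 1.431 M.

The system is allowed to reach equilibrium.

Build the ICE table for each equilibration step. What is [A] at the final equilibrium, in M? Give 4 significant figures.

Q₀ = 1177 vs Keq = 21.62 ⇒ Q>K, reverse
Step 1:
                   A          J          X
  I          0.09489      1.902      1.431
  C           0.2699    -0.2699    -0.4049
  E           0.3648      1.632      1.026
  solve Keq expr → x = -0.135; check Q = 21.62

[A]_eq = 0.3648 M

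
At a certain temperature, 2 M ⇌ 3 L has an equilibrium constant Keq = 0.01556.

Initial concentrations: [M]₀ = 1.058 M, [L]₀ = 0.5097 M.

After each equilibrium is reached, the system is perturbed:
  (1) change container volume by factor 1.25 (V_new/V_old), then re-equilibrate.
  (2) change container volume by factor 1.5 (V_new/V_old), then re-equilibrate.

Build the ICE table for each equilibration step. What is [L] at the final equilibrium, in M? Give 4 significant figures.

Q₀ = 0.1183 vs Keq = 0.01556 ⇒ Q>K, reverse
Step 1:
                    M           L
  I             1.058      0.5097
  C            0.1509     -0.2264
  E             1.209      0.2833
  solve Keq expr → x = -0.07546; check Q = 0.01556
Then change container volume by factor 1.25 (V_new/V_old).
Step 2:
                    M           L
  I            0.9671      0.2267
  C          -0.01049     0.01573
  E            0.9567      0.2424
  solve Keq expr → x = 0.005244; check Q = 0.01556
Then change container volume by factor 1.5 (V_new/V_old).
Step 3:
                    M           L
  I            0.6378      0.1616
  C           -0.0138     0.02071
  E             0.624      0.1823
  solve Keq expr → x = 0.006902; check Q = 0.01556

[L]_eq = 0.1823 M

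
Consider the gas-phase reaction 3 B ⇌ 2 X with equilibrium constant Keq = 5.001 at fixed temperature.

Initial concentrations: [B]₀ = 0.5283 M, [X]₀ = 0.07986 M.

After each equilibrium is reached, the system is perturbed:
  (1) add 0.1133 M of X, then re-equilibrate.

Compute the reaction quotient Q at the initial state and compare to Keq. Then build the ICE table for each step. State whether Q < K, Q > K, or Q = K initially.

Q₀ = 0.04325 vs Keq = 5.001 ⇒ Q<K, forward
Step 1:
                    B           X
  I            0.5283     0.07986
  C           -0.2844      0.1896
  E            0.2439      0.2694
  solve Keq expr → x = 0.09479; check Q = 5.001
Then add 0.1133 M of X.
Step 2:
                    B           X
  I            0.2439      0.3827
  C           0.04719    -0.03146
  E            0.2911      0.3513
  solve Keq expr → x = -0.01573; check Q = 5.001

Q₀ = 0.04325; Q < K (proceeds forward)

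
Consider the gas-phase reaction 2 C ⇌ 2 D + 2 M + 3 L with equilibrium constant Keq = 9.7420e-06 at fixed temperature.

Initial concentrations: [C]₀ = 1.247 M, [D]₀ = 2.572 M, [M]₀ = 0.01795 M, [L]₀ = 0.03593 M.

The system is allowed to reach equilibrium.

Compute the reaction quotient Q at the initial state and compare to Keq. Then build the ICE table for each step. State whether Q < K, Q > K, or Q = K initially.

Q₀ = 6.3578e-08; Q < K (proceeds forward)

Q₀ = 6.3578e-08 vs Keq = 9.7420e-06 ⇒ Q<K, forward
Step 1:
                    C           D           M           L
  Initial       1.247       2.572     0.01795     0.03593
  Change     -0.03591     0.03591     0.03591     0.05387
  Equil         1.211       2.608     0.05386      0.0898
  solve Keq expr → x = 0.01796; check Q = 9.7420e-06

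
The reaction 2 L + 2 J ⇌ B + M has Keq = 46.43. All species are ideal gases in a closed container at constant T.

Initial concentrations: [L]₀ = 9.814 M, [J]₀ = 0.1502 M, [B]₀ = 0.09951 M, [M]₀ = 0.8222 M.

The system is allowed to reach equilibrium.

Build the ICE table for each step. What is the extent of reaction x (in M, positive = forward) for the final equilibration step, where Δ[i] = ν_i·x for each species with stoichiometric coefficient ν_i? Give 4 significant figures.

x = 0.07213 M

Q₀ = 0.03765 vs Keq = 46.43 ⇒ Q<K, forward
Step 1:
                    L           J           B           M
  I             9.814      0.1502     0.09951      0.8222
  C           -0.1443     -0.1443     0.07213     0.07213
  E              9.67    0.005946      0.1716      0.8943
  solve Keq expr → x = 0.07213; check Q = 46.43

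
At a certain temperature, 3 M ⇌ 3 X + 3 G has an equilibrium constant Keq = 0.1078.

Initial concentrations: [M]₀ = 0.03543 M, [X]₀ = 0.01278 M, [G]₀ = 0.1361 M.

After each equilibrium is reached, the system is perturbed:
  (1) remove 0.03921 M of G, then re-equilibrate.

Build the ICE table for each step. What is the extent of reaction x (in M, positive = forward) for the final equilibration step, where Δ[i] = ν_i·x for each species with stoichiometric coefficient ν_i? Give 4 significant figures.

x = 7.4389e-04 M

Q₀ = 1.1832e-04 vs Keq = 0.1078 ⇒ Q<K, forward
Step 1:
                   M          X          G
  Initial    0.03543    0.01278     0.1361
  Change    -0.02333    0.02333    0.02333
  Equil       0.0121    0.03611     0.1594
  solve Keq expr → x = 0.007778; check Q = 0.1078
Then remove 0.03921 M of G.
Step 2:
                   M          X          G
  Initial     0.0121    0.03611     0.1202
  Change   -0.002232   0.002232   0.002232
  Equil     0.009866    0.03834     0.1225
  solve Keq expr → x = 7.4389e-04; check Q = 0.1078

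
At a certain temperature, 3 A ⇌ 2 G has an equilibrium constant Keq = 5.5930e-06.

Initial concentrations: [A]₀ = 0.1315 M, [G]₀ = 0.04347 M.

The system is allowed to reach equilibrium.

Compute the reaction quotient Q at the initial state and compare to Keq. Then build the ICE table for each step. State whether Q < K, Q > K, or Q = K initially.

Q₀ = 0.831 vs Keq = 5.5930e-06 ⇒ Q>K, reverse
Step 1:
                  A         G
  I          0.1315   0.04347
  C          0.0649  -0.04326
  E          0.1964 2.0584e-04
  solve Keq expr → x = -0.02163; check Q = 5.5930e-06

Q₀ = 0.831; Q > K (proceeds reverse)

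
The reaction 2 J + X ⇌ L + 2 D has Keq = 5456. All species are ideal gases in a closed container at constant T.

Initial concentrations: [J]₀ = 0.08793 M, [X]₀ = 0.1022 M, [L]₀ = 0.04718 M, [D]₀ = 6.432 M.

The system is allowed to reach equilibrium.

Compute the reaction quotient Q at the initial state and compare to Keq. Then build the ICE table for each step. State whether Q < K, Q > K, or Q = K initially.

Q₀ = 2470 vs Keq = 5456 ⇒ Q<K, forward
Step 1:
                    J           X           L           D
  Initial     0.08793      0.1022     0.04718       6.432
  Change     -0.01943   -0.009713    0.009713     0.01943
  Equil        0.0685     0.09249     0.05689       6.451
  solve Keq expr → x = 0.009713; check Q = 5456

Q₀ = 2470; Q < K (proceeds forward)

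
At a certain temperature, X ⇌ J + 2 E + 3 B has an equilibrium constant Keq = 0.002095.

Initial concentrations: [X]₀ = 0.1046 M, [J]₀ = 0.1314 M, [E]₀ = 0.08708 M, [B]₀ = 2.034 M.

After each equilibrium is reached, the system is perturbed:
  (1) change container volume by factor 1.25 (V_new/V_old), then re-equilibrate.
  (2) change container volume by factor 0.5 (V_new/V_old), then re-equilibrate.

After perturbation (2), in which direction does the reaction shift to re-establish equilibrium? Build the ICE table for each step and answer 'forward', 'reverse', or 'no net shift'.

Q₀ = 0.08016 vs Keq = 0.002095 ⇒ Q>K, reverse
Step 1:
                   X          J          E          B
  I           0.1046     0.1314    0.08708      2.034
  C          0.03344   -0.03344   -0.06687    -0.1003
  E            0.138    0.09796    0.02021      1.934
  solve Keq expr → x = -0.03344; check Q = 0.002095
Then change container volume by factor 1.25 (V_new/V_old).
Step 2:
                   X          J          E          B
  I           0.1104    0.07837    0.01616      1.547
  C        -0.005086   0.005086    0.01017    0.01526
  E           0.1053    0.08346    0.02634      1.562
  solve Keq expr → x = 0.005086; check Q = 0.002095
Then change container volume by factor 0.5 (V_new/V_old).
Step 3:
                   X          J          E          B
  I           0.2107     0.1669    0.05267      3.124
  C          0.02095   -0.02095   -0.04191   -0.06286
  E           0.2316      0.146    0.01076      3.062
  solve Keq expr → x = -0.02095; check Q = 0.002095

Direction: reverse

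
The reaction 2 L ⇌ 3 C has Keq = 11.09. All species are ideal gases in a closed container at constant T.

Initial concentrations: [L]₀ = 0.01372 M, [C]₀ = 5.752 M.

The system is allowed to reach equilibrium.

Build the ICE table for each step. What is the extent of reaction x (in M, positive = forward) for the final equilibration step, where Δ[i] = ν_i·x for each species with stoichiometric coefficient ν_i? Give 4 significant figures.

Q₀ = 1.0110e+06 vs Keq = 11.09 ⇒ Q>K, reverse
Step 1:
                   L          C
  init       0.01372      5.752
  Δ            1.703     -2.555
  eq           1.717      3.197
  solve Keq expr → x = -0.8515; check Q = 11.09

x = -0.8515 M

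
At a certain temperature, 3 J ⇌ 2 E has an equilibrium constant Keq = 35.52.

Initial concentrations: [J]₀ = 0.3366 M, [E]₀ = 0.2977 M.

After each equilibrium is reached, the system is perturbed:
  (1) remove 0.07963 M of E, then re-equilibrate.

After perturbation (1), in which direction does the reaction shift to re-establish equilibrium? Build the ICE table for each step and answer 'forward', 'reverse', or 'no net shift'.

Q₀ = 2.324 vs Keq = 35.52 ⇒ Q<K, forward
Step 1:
                    J           E
  init         0.3366      0.2977
  Δ           -0.1687      0.1124
  eq           0.1679      0.4101
  solve Keq expr → x = 0.05622; check Q = 35.52
Then remove 0.07963 M of E.
Step 2:
                    J           E
  init         0.1679      0.3305
  Δ          -0.01885     0.01256
  eq           0.1491      0.3431
  solve Keq expr → x = 0.006282; check Q = 35.52

Direction: forward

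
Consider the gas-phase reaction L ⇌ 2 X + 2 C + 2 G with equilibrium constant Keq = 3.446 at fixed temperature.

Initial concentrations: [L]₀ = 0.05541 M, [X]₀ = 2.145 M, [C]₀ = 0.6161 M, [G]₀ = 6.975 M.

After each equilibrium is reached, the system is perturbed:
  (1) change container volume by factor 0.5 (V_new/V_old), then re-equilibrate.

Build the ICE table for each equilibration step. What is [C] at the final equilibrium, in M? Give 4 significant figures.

[C]_eq = 0.03951 M

Q₀ = 1533 vs Keq = 3.446 ⇒ Q>K, reverse
Step 1:
                  L         X         C         G
  init      0.05541     2.145    0.6161     6.975
  Δ          0.2586   -0.5172   -0.5172   -0.5172
  eq          0.314     1.628   0.09895     6.458
  solve Keq expr → x = -0.2586; check Q = 3.446
Then change container volume by factor 0.5 (V_new/V_old).
Step 2:
                  L         X         C         G
  init        0.628     3.256    0.1979     12.92
  Δ          0.0792   -0.1584   -0.1584   -0.1584
  eq         0.7072     3.097   0.03951     12.76
  solve Keq expr → x = -0.0792; check Q = 3.446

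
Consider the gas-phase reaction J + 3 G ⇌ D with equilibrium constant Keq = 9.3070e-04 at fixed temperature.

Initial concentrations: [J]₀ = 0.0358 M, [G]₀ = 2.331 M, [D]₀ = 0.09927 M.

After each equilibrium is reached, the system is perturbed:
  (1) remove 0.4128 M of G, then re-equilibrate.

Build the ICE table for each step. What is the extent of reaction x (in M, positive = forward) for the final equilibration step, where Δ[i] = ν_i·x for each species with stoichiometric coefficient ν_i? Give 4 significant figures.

x = -8.8200e-04 M

Q₀ = 0.2189 vs Keq = 9.3070e-04 ⇒ Q>K, reverse
Step 1:
                  J         G         D
  I          0.0358     2.331   0.09927
  C         0.09704    0.2911  -0.09704
  E          0.1328     2.622  0.002229
  solve Keq expr → x = -0.09704; check Q = 9.3070e-04
Then remove 0.4128 M of G.
Step 2:
                  J         G         D
  I          0.1328     2.209  0.002229
  C       8.8200e-04  0.002646 -8.8200e-04
  E          0.1337     2.212  0.001347
  solve Keq expr → x = -8.8200e-04; check Q = 9.3070e-04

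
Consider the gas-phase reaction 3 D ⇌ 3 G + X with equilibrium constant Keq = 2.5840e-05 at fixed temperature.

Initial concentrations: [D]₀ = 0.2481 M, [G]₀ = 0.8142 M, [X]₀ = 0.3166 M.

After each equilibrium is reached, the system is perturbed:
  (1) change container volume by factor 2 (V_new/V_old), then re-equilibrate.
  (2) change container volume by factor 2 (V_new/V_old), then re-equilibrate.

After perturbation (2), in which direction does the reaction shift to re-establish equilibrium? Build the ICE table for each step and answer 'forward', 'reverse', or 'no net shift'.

Q₀ = 11.19 vs Keq = 2.5840e-05 ⇒ Q>K, reverse
Step 1:
                  D         G         X
  init       0.2481    0.8142    0.3166
  Δ          0.7428   -0.7428   -0.2476
  eq         0.9909   0.07142   0.06901
  solve Keq expr → x = -0.2476; check Q = 2.5840e-05
Then change container volume by factor 2 (V_new/V_old).
Step 2:
                  D         G         X
  init       0.4954   0.03571    0.0345
  Δ       -0.007565  0.007565  0.002522
  eq         0.4879   0.04328   0.03703
  solve Keq expr → x = 0.002522; check Q = 2.5840e-05
Then change container volume by factor 2 (V_new/V_old).
Step 3:
                  D         G         X
  init       0.2439   0.02164   0.01851
  Δ       -0.004448  0.004448  0.001483
  eq         0.2395   0.02609      0.02
  solve Keq expr → x = 0.001483; check Q = 2.5840e-05

Direction: forward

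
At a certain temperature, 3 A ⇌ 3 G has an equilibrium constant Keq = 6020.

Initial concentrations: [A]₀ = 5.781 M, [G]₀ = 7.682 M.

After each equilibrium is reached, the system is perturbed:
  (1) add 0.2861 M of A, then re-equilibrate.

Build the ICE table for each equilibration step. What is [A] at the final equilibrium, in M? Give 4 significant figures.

Q₀ = 2.346 vs Keq = 6020 ⇒ Q<K, forward
Step 1:
                    A           G
  init          5.781       7.682
  Δ            -5.079       5.079
  eq           0.7015       12.76
  solve Keq expr → x = 1.693; check Q = 6020
Then add 0.2861 M of A.
Step 2:
                    A           G
  init         0.9876       12.76
  Δ           -0.2712      0.2712
  eq           0.7164       13.03
  solve Keq expr → x = 0.0904; check Q = 6020

[A]_eq = 0.7164 M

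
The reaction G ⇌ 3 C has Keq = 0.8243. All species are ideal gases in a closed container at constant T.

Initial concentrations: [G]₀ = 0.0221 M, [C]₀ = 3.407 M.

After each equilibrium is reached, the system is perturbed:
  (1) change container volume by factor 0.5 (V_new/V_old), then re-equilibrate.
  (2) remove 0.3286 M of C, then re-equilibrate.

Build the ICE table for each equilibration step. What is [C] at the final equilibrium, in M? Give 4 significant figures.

Q₀ = 1789 vs Keq = 0.8243 ⇒ Q>K, reverse
Step 1:
                   G          C
  Initial     0.0221      3.407
  Change      0.8384     -2.515
  Equil       0.8605     0.8918
  solve Keq expr → x = -0.8384; check Q = 0.8243
Then change container volume by factor 0.5 (V_new/V_old).
Step 2:
                   G          C
  Initial      1.721      1.784
  Change      0.2056    -0.6169
  Equil        1.927      1.167
  solve Keq expr → x = -0.2056; check Q = 0.8243
Then remove 0.3286 M of C.
Step 3:
                   G          C
  Initial      1.927     0.8381
  Change     -0.1025     0.3075
  Equil        1.824      1.146
  solve Keq expr → x = 0.1025; check Q = 0.8243

[C]_eq = 1.146 M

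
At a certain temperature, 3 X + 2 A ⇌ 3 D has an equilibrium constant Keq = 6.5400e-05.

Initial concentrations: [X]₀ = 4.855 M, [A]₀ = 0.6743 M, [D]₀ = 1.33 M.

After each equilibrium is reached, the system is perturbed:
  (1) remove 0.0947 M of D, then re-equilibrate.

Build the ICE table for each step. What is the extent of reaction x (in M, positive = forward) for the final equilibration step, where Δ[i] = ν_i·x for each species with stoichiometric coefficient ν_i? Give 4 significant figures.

x = 0.02759 M

Q₀ = 0.04521 vs Keq = 6.5400e-05 ⇒ Q>K, reverse
Step 1:
                    X           A           D
  Initial       4.855      0.6743        1.33
  Change        1.038      0.6918      -1.038
  Equil         5.893       1.366      0.2923
  solve Keq expr → x = -0.3459; check Q = 6.5400e-05
Then remove 0.0947 M of D.
Step 2:
                    X           A           D
  Initial       5.893       1.366      0.1976
  Change     -0.08278    -0.05519     0.08278
  Equil          5.81       1.311      0.2804
  solve Keq expr → x = 0.02759; check Q = 6.5400e-05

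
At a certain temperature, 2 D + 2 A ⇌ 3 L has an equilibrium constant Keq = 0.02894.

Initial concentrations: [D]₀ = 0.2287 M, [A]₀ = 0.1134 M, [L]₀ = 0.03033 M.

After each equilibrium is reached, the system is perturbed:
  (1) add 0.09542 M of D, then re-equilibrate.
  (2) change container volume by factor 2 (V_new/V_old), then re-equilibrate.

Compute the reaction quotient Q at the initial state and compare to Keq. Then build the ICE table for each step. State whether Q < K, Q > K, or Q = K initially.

Q₀ = 0.04148; Q > K (proceeds reverse)

Q₀ = 0.04148 vs Keq = 0.02894 ⇒ Q>K, reverse
Step 1:
                  D         A         L
  init       0.2287    0.1134   0.03033
  Δ        0.001975  0.001975 -0.002962
  eq         0.2307    0.1154   0.02737
  solve Keq expr → x = -9.8739e-04; check Q = 0.02894
Then add 0.09542 M of D.
Step 2:
                  D         A         L
  init       0.3261    0.1154   0.02737
  Δ       -0.004015 -0.004015  0.006023
  eq         0.3221    0.1114   0.03339
  solve Keq expr → x = 0.002008; check Q = 0.02894
Then change container volume by factor 2 (V_new/V_old).
Step 3:
                  D         A         L
  init        0.161   0.05568    0.0167
  Δ         0.00201   0.00201 -0.003015
  eq          0.163   0.05769   0.01368
  solve Keq expr → x = -0.001005; check Q = 0.02894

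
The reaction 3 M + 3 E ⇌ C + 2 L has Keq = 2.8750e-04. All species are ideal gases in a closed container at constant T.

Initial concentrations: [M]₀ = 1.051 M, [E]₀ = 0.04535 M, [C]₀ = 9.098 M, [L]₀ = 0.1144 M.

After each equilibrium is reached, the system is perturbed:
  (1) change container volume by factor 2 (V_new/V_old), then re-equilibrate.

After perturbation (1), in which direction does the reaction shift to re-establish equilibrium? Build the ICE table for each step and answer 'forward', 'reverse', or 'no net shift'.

Q₀ = 1100 vs Keq = 2.8750e-04 ⇒ Q>K, reverse
Step 1:
                  M         E         C         L
  Initial     1.051   0.04535     9.098    0.1144
  Change     0.1705    0.1705  -0.05682   -0.1136
  Equil       1.221    0.2158     9.041 7.6316e-04
  solve Keq expr → x = -0.05682; check Q = 2.8750e-04
Then change container volume by factor 2 (V_new/V_old).
Step 2:
                  M         E         C         L
  Initial    0.6107    0.1079     4.521 3.8158e-04
  Change  3.6878e-04 3.6878e-04 -1.2293e-04 -2.4585e-04
  Equil      0.6111    0.1083      4.52 1.3573e-04
  solve Keq expr → x = -1.2293e-04; check Q = 2.8750e-04

Direction: reverse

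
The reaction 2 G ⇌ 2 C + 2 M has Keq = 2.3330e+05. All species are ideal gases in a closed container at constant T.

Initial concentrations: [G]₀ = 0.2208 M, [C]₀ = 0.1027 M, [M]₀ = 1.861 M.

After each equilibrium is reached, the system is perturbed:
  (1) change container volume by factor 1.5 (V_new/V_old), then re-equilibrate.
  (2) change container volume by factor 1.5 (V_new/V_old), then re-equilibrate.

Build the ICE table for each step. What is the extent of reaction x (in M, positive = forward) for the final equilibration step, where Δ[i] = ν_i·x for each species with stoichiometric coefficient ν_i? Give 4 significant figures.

x = 6.8475e-05 M

Q₀ = 0.7493 vs Keq = 2.3330e+05 ⇒ Q<K, forward
Step 1:
                   G          C          M
  I           0.2208     0.1027      1.861
  C          -0.2194     0.2194     0.2194
  E         0.001387     0.3221       2.08
  solve Keq expr → x = 0.1097; check Q = 2.3330e+05
Then change container volume by factor 1.5 (V_new/V_old).
Step 2:
                   G          C          M
  I       9.2493e-04     0.2147      1.387
  C       -3.0729e-04 3.0729e-04 3.0729e-04
  E       6.1764e-04      0.215      1.387
  solve Keq expr → x = 1.5365e-04; check Q = 2.3330e+05
Then change container volume by factor 1.5 (V_new/V_old).
Step 3:
                   G          C          M
  I       4.1176e-04     0.1434     0.9248
  C       -1.3695e-04 1.3695e-04 1.3695e-04
  E       2.7481e-04     0.1435      0.925
  solve Keq expr → x = 6.8475e-05; check Q = 2.3330e+05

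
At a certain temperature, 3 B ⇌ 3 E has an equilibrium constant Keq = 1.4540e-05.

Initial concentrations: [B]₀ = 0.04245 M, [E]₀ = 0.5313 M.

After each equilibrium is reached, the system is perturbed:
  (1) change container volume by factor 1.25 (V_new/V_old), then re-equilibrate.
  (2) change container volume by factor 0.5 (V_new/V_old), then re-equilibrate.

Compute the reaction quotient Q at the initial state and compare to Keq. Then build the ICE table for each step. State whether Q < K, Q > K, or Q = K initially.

Q₀ = 1961 vs Keq = 1.4540e-05 ⇒ Q>K, reverse
Step 1:
                  B         E
  init      0.04245    0.5313
  Δ          0.5176   -0.5176
  eq         0.5601   0.01367
  solve Keq expr → x = -0.1725; check Q = 1.4540e-05
Then change container volume by factor 1.25 (V_new/V_old).
Step 2:
                  B         E
  init       0.4481   0.01094
  Δ               0         0
  eq         0.4481   0.01094
  solve Keq expr → x = 0; check Q = 1.4540e-05
Then change container volume by factor 0.5 (V_new/V_old).
Step 3:
                  B         E
  init       0.8961   0.02187
  Δ               0         0
  eq         0.8961   0.02187
  solve Keq expr → x = 0; check Q = 1.4540e-05

Q₀ = 1961; Q > K (proceeds reverse)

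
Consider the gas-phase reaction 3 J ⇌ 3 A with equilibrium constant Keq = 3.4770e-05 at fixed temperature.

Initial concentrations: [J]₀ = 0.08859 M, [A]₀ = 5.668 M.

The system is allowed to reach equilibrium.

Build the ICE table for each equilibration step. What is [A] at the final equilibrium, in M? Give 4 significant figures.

[A]_eq = 0.1819 M

Q₀ = 2.6190e+05 vs Keq = 3.4770e-05 ⇒ Q>K, reverse
Step 1:
                  J         A
  I         0.08859     5.668
  C           5.486    -5.486
  E           5.575    0.1819
  solve Keq expr → x = -1.829; check Q = 3.4770e-05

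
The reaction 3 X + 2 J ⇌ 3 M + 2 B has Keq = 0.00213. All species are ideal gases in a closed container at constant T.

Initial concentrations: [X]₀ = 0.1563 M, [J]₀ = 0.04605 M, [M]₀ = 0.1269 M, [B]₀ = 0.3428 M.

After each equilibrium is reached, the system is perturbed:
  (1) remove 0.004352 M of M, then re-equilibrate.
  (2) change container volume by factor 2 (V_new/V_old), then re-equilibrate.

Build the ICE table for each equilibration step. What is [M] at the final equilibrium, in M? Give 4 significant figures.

Q₀ = 29.66 vs Keq = 0.00213 ⇒ Q>K, reverse
Step 1:
                   X          J          M          B
  Initial     0.1563    0.04605     0.1269     0.3428
  Change      0.1074    0.07163    -0.1074   -0.07163
  Equil       0.2637     0.1177    0.01945     0.2712
  solve Keq expr → x = -0.03582; check Q = 0.00213
Then remove 0.004352 M of M.
Step 2:
                   X          J          M          B
  Initial     0.2637     0.1177     0.0151     0.2712
  Change   -0.003697  -0.002465   0.003697   0.002465
  Equil       0.2601     0.1152     0.0188     0.2736
  solve Keq expr → x = 0.001232; check Q = 0.00213
Then change container volume by factor 2 (V_new/V_old).
Step 3:
                   X          J          M          B
  Initial       0.13    0.05761   0.009398     0.1368
  Change           0          0          0          0
  Equil         0.13    0.05761   0.009398     0.1368
  solve Keq expr → x = 0; check Q = 0.00213

[M]_eq = 0.009398 M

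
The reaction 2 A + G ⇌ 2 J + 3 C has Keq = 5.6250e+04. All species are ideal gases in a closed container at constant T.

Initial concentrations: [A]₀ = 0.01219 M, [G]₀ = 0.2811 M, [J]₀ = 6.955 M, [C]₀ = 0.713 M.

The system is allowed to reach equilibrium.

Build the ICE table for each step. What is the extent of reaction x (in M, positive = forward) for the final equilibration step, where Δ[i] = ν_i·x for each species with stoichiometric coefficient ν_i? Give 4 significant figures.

x = -0.009294 M

Q₀ = 4.1975e+05 vs Keq = 5.6250e+04 ⇒ Q>K, reverse
Step 1:
                    A           G           J           C
  Initial     0.01219      0.2811       6.955       0.713
  Change      0.01859    0.009294    -0.01859    -0.02788
  Equil       0.03078      0.2904       6.936      0.6851
  solve Keq expr → x = -0.009294; check Q = 5.6250e+04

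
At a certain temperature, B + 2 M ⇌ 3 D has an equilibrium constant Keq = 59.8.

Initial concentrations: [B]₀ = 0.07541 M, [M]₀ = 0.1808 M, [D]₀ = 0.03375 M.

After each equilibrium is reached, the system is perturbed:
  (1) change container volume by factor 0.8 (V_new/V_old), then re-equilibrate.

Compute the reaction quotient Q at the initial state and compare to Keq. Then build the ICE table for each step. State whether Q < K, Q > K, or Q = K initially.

Q₀ = 0.0156 vs Keq = 59.8 ⇒ Q<K, forward
Step 1:
                  B         M         D
  init      0.07541    0.1808   0.03375
  Δ        -0.05332   -0.1066    0.1599
  eq        0.02209   0.07417    0.1937
  solve Keq expr → x = 0.05332; check Q = 59.8
Then change container volume by factor 0.8 (V_new/V_old).
Step 2:
                  B         M         D
  init      0.02762   0.09271    0.2421
  Δ               0         0         0
  eq        0.02762   0.09271    0.2421
  solve Keq expr → x = 0; check Q = 59.8

Q₀ = 0.0156; Q < K (proceeds forward)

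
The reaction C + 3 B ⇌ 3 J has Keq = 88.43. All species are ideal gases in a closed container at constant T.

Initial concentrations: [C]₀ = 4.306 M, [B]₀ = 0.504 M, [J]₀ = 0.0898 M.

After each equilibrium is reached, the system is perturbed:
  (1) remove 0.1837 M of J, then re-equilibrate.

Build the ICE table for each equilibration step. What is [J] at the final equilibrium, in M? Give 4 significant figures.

[J]_eq = 0.3599 M

Q₀ = 0.001314 vs Keq = 88.43 ⇒ Q<K, forward
Step 1:
                  C         B         J
  Initial     4.306     0.504    0.0898
  Change    -0.1438   -0.4313    0.4313
  Equil       4.162   0.07271    0.5211
  solve Keq expr → x = 0.1438; check Q = 88.43
Then remove 0.1837 M of J.
Step 2:
                  C         B         J
  Initial     4.162   0.07271    0.3374
  Change  -0.007489  -0.02247   0.02247
  Equil       4.155   0.05024    0.3599
  solve Keq expr → x = 0.007489; check Q = 88.43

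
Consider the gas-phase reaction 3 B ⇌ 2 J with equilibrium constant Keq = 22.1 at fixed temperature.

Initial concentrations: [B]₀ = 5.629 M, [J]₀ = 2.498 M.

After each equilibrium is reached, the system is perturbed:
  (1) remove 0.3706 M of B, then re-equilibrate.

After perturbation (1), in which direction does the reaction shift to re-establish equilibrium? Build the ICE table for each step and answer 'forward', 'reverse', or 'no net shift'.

Direction: reverse

Q₀ = 0.03499 vs Keq = 22.1 ⇒ Q<K, forward
Step 1:
                    B           J
  Initial       5.629       2.498
  Change       -4.517       3.012
  Equil         1.112        5.51
  solve Keq expr → x = 1.506; check Q = 22.1
Then remove 0.3706 M of B.
Step 2:
                    B           J
  Initial       0.741        5.51
  Change       0.3399     -0.2266
  Equil         1.081       5.283
  solve Keq expr → x = -0.1133; check Q = 22.1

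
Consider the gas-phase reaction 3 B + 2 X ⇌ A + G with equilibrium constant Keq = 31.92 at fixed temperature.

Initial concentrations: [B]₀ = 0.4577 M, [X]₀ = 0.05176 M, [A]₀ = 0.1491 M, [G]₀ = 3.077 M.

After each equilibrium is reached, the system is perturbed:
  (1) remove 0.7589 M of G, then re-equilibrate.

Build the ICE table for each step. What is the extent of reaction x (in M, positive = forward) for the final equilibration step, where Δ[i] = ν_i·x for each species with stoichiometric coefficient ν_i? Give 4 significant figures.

x = 0.005882 M

Q₀ = 1786 vs Keq = 31.92 ⇒ Q>K, reverse
Step 1:
                    B           X           A           G
  I            0.4577     0.05176      0.1491       3.077
  C            0.1859      0.1239    -0.06197    -0.06197
  E            0.6436      0.1757     0.08713       3.015
  solve Keq expr → x = -0.06197; check Q = 31.92
Then remove 0.7589 M of G.
Step 2:
                    B           X           A           G
  I            0.6436      0.1757     0.08713       2.256
  C          -0.01765    -0.01176    0.005882    0.005882
  E             0.626      0.1639     0.09301       2.262
  solve Keq expr → x = 0.005882; check Q = 31.92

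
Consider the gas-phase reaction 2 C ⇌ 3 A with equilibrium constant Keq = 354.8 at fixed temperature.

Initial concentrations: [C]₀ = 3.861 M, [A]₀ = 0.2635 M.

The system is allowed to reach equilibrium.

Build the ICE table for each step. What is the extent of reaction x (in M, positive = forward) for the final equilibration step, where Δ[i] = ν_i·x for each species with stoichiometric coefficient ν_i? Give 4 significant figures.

Q₀ = 0.001227 vs Keq = 354.8 ⇒ Q<K, forward
Step 1:
                   C          A
  Initial      3.861     0.2635
  Change      -3.244      4.866
  Equil       0.6168       5.13
  solve Keq expr → x = 1.622; check Q = 354.8

x = 1.622 M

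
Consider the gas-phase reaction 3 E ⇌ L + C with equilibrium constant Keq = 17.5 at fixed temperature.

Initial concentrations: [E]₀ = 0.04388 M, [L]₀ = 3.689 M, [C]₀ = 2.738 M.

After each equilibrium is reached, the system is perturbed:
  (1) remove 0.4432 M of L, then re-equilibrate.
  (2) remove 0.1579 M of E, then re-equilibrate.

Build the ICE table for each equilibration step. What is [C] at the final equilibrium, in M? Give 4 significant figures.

Q₀ = 1.1955e+05 vs Keq = 17.5 ⇒ Q>K, reverse
Step 1:
                    E           L           C
  init        0.04388       3.689       2.738
  Δ            0.7443     -0.2481     -0.2481
  eq           0.7881       3.441        2.49
  solve Keq expr → x = -0.2481; check Q = 17.5
Then remove 0.4432 M of L.
Step 2:
                    E           L           C
  init         0.7881       2.998        2.49
  Δ          -0.03336     0.01112     0.01112
  eq           0.7548       3.009       2.501
  solve Keq expr → x = 0.01112; check Q = 17.5
Then remove 0.1579 M of E.
Step 3:
                    E           L           C
  init         0.5969       3.009       2.501
  Δ            0.1487    -0.04958    -0.04958
  eq           0.7456       2.959       2.451
  solve Keq expr → x = -0.04958; check Q = 17.5

[C]_eq = 2.451 M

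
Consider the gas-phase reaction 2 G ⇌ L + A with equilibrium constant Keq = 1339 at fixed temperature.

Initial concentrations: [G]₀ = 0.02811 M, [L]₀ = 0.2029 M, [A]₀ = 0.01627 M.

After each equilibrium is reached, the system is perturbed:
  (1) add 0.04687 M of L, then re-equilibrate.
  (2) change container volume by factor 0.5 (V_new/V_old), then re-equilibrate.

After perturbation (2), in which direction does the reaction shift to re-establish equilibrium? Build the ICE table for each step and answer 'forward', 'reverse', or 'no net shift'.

Q₀ = 4.178 vs Keq = 1339 ⇒ Q<K, forward
Step 1:
                   G          L          A
  init       0.02811     0.2029    0.01627
  Δ         -0.02594    0.01297    0.01297
  eq        0.002171     0.2159    0.02924
  solve Keq expr → x = 0.01297; check Q = 1339
Then add 0.04687 M of L.
Step 2:
                   G          L          A
  init      0.002171     0.2627    0.02924
  Δ       2.1914e-04 -1.0957e-04 -1.0957e-04
  eq         0.00239     0.2626    0.02913
  solve Keq expr → x = -1.0957e-04; check Q = 1339
Then change container volume by factor 0.5 (V_new/V_old).
Step 3:
                   G          L          A
  init      0.004781     0.5253    0.05826
  Δ                0          0          0
  eq        0.004781     0.5253    0.05826
  solve Keq expr → x = 0; check Q = 1339

Direction: no net shift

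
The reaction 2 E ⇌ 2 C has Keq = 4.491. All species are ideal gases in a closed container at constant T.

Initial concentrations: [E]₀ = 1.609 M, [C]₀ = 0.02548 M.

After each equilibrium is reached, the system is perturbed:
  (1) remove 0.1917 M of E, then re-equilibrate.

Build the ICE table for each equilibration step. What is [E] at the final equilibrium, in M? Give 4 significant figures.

Q₀ = 2.5078e-04 vs Keq = 4.491 ⇒ Q<K, forward
Step 1:
                    E           C
  init          1.609     0.02548
  Δ            -1.085       1.085
  eq            0.524        1.11
  solve Keq expr → x = 0.5425; check Q = 4.491
Then remove 0.1917 M of E.
Step 2:
                    E           C
  init         0.3323        1.11
  Δ            0.1302     -0.1302
  eq           0.4625      0.9802
  solve Keq expr → x = -0.06512; check Q = 4.491

[E]_eq = 0.4625 M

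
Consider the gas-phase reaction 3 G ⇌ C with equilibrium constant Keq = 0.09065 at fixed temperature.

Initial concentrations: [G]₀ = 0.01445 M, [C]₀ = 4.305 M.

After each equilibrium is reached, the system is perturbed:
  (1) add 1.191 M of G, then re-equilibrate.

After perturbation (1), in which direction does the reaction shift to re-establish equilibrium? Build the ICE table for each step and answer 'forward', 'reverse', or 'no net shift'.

Direction: forward

Q₀ = 1.4268e+06 vs Keq = 0.09065 ⇒ Q>K, reverse
Step 1:
                  G         C
  I         0.01445     4.305
  C           3.271     -1.09
  E           3.285     3.215
  solve Keq expr → x = -1.09; check Q = 0.09065
Then add 1.191 M of G.
Step 2:
                  G         C
  I           4.476     3.215
  C          -1.073    0.3578
  E           3.403     3.572
  solve Keq expr → x = 0.3578; check Q = 0.09065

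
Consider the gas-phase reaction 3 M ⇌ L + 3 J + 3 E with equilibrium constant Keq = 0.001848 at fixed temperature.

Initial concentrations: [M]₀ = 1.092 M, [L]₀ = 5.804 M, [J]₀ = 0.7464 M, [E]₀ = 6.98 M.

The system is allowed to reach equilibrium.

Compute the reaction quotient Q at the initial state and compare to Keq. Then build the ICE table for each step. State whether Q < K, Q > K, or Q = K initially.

Q₀ = 630.3 vs Keq = 0.001848 ⇒ Q>K, reverse
Step 1:
                    M           L           J           E
  Initial       1.092       5.804      0.7464        6.98
  Change       0.7263     -0.2421     -0.7263     -0.7263
  Equil         1.818       5.562     0.02014       6.254
  solve Keq expr → x = -0.2421; check Q = 0.001848

Q₀ = 630.3; Q > K (proceeds reverse)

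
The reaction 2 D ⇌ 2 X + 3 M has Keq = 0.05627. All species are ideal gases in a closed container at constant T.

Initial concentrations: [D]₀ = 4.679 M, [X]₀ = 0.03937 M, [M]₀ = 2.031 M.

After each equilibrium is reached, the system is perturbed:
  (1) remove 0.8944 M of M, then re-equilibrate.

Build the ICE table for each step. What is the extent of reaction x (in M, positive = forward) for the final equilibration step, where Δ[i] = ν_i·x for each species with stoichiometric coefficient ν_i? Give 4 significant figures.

x = 0.0792 M

Q₀ = 5.9314e-04 vs Keq = 0.05627 ⇒ Q<K, forward
Step 1:
                  D         X         M
  init        4.679   0.03937     2.031
  Δ         -0.2441    0.2441    0.3661
  eq          4.435    0.2835     2.397
  solve Keq expr → x = 0.122; check Q = 0.05627
Then remove 0.8944 M of M.
Step 2:
                  D         X         M
  init        4.435    0.2835     1.503
  Δ         -0.1584    0.1584    0.2376
  eq          4.277    0.4419      1.74
  solve Keq expr → x = 0.0792; check Q = 0.05627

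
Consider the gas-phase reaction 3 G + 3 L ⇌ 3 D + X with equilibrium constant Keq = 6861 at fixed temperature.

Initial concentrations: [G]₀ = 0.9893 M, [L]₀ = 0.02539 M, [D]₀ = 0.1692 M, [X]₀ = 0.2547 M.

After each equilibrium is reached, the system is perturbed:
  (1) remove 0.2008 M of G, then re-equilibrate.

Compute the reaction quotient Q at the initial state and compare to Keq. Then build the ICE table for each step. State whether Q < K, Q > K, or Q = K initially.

Q₀ = 77.85 vs Keq = 6861 ⇒ Q<K, forward
Step 1:
                  G         L         D         X
  Initial    0.9893   0.02539    0.1692    0.2547
  Change   -0.01887  -0.01887   0.01887  0.006291
  Equil      0.9704  0.006518    0.1881     0.261
  solve Keq expr → x = 0.006291; check Q = 6861
Then remove 0.2008 M of G.
Step 2:
                  G         L         D         X
  Initial    0.7696  0.006518    0.1881     0.261
  Change   0.001608  0.001608 -0.001608 -5.3591e-04
  Equil      0.7712  0.008126    0.1865    0.2605
  solve Keq expr → x = -5.3591e-04; check Q = 6861

Q₀ = 77.85; Q < K (proceeds forward)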